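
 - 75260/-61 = 75260/61 =1233.77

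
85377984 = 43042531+42335453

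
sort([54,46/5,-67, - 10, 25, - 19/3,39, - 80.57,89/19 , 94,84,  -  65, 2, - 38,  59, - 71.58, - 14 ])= [ - 80.57 , - 71.58, - 67, - 65, - 38,-14,-10,-19/3, 2, 89/19,46/5,25 , 39, 54,59,84,94 ]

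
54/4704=9/784 = 0.01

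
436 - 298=138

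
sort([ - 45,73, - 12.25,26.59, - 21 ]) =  [ - 45, - 21,-12.25,  26.59,73] 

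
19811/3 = 19811/3  =  6603.67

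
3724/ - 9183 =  - 1 + 5459/9183 = - 0.41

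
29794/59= 29794/59 = 504.98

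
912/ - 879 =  -2 + 282/293  =  - 1.04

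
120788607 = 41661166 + 79127441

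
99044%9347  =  5574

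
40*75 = 3000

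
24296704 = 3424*7096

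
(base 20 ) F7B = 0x1807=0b1100000000111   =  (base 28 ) 7nj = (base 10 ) 6151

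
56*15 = 840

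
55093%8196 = 5917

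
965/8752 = 965/8752 = 0.11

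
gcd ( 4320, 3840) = 480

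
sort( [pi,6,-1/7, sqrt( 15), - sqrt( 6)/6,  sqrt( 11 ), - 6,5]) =[ - 6,  -  sqrt ( 6) /6, - 1/7,  pi,sqrt ( 11), sqrt( 15 ), 5,6 ] 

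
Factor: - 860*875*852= -2^4*3^1*5^4 * 7^1*43^1*71^1 = - 641130000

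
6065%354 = 47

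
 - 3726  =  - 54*69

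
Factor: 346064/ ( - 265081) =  - 688/527 = - 2^4*17^( - 1) * 31^( - 1)*43^1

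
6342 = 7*906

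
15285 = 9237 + 6048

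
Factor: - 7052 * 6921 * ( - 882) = 2^3 *3^4*7^2 * 41^1 * 43^1 * 769^1 = 43047678744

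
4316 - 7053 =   -  2737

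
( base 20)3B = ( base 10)71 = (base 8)107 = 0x47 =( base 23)32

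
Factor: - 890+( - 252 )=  - 2^1 * 571^1 = - 1142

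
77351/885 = 77351/885= 87.40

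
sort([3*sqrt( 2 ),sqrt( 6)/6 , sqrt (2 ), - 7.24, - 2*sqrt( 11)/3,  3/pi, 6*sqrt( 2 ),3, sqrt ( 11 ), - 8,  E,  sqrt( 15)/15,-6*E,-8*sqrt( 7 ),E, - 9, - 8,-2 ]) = [  -  8*sqrt( 7),- 6 * E, - 9, - 8, - 8, - 7.24,  -  2* sqrt(11 ) /3, - 2, sqrt( 15)/15, sqrt(6)/6, 3/pi,sqrt( 2),E,  E, 3, sqrt( 11 ) , 3*sqrt(2 ),  6*sqrt(2 ) ] 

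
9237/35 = 9237/35 = 263.91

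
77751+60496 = 138247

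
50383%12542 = 215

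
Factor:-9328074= - 2^1*3^1*7^1*41^1*5417^1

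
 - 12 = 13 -25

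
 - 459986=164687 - 624673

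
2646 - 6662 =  - 4016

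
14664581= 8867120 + 5797461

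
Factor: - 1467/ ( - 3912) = 2^( - 3)*3^1= 3/8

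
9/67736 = 9/67736 = 0.00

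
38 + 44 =82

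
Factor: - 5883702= - 2^1*3^1*11^1*239^1*373^1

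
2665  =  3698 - 1033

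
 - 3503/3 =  - 1168 + 1/3 = - 1167.67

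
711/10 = 71+1/10 = 71.10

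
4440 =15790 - 11350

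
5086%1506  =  568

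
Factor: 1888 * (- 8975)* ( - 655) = 11098844000=   2^5 *5^3*59^1 * 131^1* 359^1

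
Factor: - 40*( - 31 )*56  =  69440 = 2^6*5^1*7^1*31^1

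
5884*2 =11768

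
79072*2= 158144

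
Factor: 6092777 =163^1*37379^1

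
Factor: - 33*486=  - 2^1 * 3^6*11^1 =- 16038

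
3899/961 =4 + 55/961 = 4.06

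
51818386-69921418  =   - 18103032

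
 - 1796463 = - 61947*29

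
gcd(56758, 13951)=1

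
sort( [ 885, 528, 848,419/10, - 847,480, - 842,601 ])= [-847 ,  -  842,  419/10,480,528,601 , 848,885] 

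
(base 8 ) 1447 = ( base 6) 3423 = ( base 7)2232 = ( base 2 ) 1100100111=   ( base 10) 807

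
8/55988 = 2/13997 = 0.00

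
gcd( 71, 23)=1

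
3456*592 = 2045952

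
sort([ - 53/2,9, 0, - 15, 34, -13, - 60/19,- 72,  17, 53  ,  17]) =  [ - 72, - 53/2,- 15, - 13, - 60/19,0, 9, 17, 17,34,53]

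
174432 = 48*3634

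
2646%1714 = 932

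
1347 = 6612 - 5265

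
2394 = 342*7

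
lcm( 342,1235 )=22230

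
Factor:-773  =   - 773^1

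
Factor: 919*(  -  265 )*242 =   -  58935470 = - 2^1*5^1*11^2*53^1*919^1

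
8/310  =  4/155=0.03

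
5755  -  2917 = 2838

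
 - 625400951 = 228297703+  - 853698654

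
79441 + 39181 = 118622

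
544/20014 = 272/10007 = 0.03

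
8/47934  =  4/23967 = 0.00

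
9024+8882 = 17906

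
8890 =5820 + 3070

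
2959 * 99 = 292941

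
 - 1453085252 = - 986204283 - 466880969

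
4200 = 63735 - 59535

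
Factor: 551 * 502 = 2^1*19^1*29^1*251^1   =  276602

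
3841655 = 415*9257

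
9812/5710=4906/2855 = 1.72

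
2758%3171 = 2758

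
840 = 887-47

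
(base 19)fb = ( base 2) 100101000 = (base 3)101222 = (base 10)296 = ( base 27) aq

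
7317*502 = 3673134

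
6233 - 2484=3749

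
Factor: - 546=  - 2^1*3^1*7^1 * 13^1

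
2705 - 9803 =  - 7098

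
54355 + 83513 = 137868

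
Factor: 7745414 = 2^1*61^1*63487^1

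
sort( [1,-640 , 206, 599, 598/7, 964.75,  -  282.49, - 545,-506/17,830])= [ - 640, - 545 , - 282.49, - 506/17,1, 598/7,206, 599,  830, 964.75]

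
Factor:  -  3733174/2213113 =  - 2^1*7^( -1 )* 43^1*83^1*467^( - 1) * 523^1*677^(  -  1)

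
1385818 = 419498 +966320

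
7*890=6230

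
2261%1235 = 1026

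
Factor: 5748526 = 2^1*7^1*19^1 * 21611^1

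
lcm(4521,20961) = 230571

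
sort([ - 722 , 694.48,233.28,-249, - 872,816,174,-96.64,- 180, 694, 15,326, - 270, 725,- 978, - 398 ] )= [-978,-872, - 722, - 398 , - 270,-249,-180, - 96.64,15, 174,233.28,  326, 694, 694.48, 725, 816 ] 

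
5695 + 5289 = 10984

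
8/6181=8/6181=0.00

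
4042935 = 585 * 6911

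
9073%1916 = 1409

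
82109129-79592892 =2516237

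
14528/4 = 3632= 3632.00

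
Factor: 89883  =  3^3*3329^1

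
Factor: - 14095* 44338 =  - 2^1 * 5^1*7^1*2819^1*3167^1 = -624944110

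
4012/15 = 267 + 7/15 = 267.47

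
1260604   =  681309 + 579295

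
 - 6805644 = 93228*( - 73 ) 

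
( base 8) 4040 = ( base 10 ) 2080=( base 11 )1621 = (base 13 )c40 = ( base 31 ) 253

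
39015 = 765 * 51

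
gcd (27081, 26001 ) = 27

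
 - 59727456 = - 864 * 69129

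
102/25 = 102/25= 4.08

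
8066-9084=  - 1018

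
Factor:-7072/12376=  - 4/7 = - 2^2*7^(-1) 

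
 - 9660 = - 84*115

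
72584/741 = 72584/741 = 97.95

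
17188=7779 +9409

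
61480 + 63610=125090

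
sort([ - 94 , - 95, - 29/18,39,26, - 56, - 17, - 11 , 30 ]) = [ - 95, - 94,-56, - 17, - 11, - 29/18 , 26,30, 39 ]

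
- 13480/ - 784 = 1685/98 = 17.19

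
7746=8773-1027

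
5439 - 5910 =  - 471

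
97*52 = 5044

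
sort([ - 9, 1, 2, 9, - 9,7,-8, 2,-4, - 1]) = [ - 9, - 9, - 8,-4, - 1, 1, 2,2,7,9 ]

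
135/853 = 135/853 = 0.16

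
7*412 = 2884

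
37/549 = 37/549 = 0.07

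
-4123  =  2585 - 6708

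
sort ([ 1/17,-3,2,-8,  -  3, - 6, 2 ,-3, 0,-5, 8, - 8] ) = [ - 8, - 8, - 6, - 5 , - 3, - 3, - 3,0, 1/17 , 2,2, 8]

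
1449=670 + 779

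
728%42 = 14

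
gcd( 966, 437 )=23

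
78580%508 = 348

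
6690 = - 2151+8841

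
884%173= 19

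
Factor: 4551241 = 19^1 * 239539^1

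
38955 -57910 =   -  18955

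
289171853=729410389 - 440238536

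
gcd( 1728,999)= 27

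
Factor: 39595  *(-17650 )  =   - 698851750=-2^1*5^3*353^1*7919^1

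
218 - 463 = -245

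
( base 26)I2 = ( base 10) 470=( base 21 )118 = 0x1D6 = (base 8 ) 726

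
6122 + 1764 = 7886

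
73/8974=73/8974 = 0.01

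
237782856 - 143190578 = 94592278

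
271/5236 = 271/5236=0.05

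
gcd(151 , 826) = 1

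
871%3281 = 871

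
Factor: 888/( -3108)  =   - 2^1 * 7^( - 1 ) = -2/7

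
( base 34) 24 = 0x48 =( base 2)1001000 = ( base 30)2C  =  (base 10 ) 72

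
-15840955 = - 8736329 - 7104626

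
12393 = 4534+7859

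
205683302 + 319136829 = 524820131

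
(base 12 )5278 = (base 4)2030330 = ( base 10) 9020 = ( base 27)CA2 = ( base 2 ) 10001100111100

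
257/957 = 257/957 =0.27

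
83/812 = 83/812=0.10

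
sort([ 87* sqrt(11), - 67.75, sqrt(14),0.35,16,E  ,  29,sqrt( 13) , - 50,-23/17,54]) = [ -67.75, - 50,- 23/17,0.35,E,sqrt( 13),sqrt( 14),16, 29, 54,87*sqrt(11) ] 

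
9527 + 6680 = 16207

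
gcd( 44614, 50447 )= 1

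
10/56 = 5/28 = 0.18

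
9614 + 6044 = 15658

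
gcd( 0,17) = 17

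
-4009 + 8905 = 4896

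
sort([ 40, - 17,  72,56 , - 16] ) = [ - 17, - 16, 40,56,72]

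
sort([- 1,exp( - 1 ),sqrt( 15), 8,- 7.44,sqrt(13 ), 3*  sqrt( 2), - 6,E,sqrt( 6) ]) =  [ - 7.44, - 6,-1, exp( - 1),  sqrt (6),E, sqrt( 13),  sqrt( 15), 3*sqrt( 2),  8]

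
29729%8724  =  3557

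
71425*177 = 12642225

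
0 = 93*0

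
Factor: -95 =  -5^1 * 19^1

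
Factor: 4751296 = 2^6*11^1*17^1*397^1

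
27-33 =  - 6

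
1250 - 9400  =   - 8150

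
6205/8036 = 6205/8036 = 0.77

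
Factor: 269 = 269^1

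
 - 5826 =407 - 6233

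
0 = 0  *(  -  42631)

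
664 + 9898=10562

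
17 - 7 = 10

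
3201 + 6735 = 9936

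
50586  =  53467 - 2881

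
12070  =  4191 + 7879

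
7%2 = 1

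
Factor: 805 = 5^1*7^1*23^1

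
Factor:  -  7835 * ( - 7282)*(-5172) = -2^3*3^1 * 5^1 * 11^1 *331^1*431^1 * 1567^1 = - 295085718840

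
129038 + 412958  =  541996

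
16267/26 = 625 + 17/26=625.65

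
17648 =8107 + 9541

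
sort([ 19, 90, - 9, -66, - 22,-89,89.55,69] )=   [ -89, - 66 ,-22,-9, 19,69, 89.55, 90]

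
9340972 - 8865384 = 475588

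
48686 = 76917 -28231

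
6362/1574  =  4  +  33/787= 4.04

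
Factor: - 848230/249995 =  - 169646/49999 = - 2^1*271^1*313^1 * 49999^(-1)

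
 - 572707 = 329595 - 902302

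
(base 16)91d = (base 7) 6542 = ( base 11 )1831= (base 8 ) 4435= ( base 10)2333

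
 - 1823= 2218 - 4041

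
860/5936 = 215/1484= 0.14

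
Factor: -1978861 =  - 53^1 * 37337^1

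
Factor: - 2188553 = -19^1*229^1 * 503^1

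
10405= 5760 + 4645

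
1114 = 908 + 206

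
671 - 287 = 384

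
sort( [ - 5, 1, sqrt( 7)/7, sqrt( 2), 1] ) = [ - 5,sqrt ( 7 )/7,1,1,sqrt( 2)]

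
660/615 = 44/41 = 1.07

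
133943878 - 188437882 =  - 54494004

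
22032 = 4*5508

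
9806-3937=5869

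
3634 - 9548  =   - 5914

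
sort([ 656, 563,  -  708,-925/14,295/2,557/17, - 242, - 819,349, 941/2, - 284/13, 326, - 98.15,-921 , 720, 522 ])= [ - 921,- 819,-708,- 242,-98.15 , - 925/14, - 284/13, 557/17 , 295/2,326,349,941/2, 522,563,  656,  720]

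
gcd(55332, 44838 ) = 954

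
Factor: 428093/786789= 3^( - 2)*87421^(  -  1) *428093^1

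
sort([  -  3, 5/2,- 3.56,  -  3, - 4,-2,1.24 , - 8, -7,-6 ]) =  [-8,-7,-6,- 4, - 3.56, - 3,  -  3,  -  2, 1.24, 5/2]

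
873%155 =98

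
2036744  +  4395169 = 6431913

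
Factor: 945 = 3^3 *5^1*7^1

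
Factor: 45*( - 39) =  - 3^3*5^1*13^1 = - 1755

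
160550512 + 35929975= 196480487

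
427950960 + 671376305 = 1099327265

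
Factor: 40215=3^1*5^1*7^1 * 383^1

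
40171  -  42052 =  - 1881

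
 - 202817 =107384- 310201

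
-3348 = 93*(- 36 )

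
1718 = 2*859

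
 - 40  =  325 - 365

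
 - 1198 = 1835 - 3033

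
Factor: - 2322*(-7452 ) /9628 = 2^1*3^7 * 23^1* 29^( - 1)*43^1*83^( - 1) = 4325886/2407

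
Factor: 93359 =7^1*13337^1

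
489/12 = 40+3/4 = 40.75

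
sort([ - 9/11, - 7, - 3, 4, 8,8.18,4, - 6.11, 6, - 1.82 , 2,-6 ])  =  [ - 7,-6.11,- 6,-3, - 1.82,  -  9/11,2,4,4,6, 8, 8.18 ]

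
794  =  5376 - 4582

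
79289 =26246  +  53043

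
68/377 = 68/377  =  0.18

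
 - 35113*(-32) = 1123616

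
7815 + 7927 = 15742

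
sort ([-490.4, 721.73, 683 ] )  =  [-490.4, 683,721.73 ] 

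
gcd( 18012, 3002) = 3002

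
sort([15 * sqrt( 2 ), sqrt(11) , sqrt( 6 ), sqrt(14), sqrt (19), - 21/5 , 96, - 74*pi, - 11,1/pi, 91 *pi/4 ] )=[  -  74* pi, - 11 , - 21/5, 1/pi,  sqrt( 6),sqrt( 11) , sqrt( 14 ),sqrt (19), 15*sqrt(2 ), 91 *pi/4, 96 ] 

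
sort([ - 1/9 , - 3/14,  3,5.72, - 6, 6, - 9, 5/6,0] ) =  [ - 9 , - 6, - 3/14, - 1/9, 0, 5/6, 3,5.72, 6 ] 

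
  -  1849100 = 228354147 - 230203247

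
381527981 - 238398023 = 143129958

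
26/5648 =13/2824 =0.00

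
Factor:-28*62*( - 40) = 69440 = 2^6*5^1*7^1*31^1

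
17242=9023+8219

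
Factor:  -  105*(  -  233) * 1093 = 26740245 =3^1*5^1*7^1 * 233^1* 1093^1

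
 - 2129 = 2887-5016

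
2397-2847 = -450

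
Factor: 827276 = 2^2*206819^1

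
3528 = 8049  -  4521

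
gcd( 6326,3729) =1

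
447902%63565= 2947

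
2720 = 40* 68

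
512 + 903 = 1415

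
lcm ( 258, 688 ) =2064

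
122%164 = 122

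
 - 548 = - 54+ - 494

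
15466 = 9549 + 5917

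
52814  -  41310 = 11504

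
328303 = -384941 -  - 713244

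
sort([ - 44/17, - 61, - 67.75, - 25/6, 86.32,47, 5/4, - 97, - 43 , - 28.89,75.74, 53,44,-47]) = [ - 97, - 67.75, - 61, - 47 , - 43, - 28.89, - 25/6,-44/17, 5/4,  44,47, 53, 75.74, 86.32 ]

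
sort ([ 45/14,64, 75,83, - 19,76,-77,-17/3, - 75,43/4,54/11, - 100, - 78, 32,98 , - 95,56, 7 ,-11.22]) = [ - 100, - 95, - 78,-77, - 75, - 19, - 11.22,- 17/3,45/14,54/11  ,  7,43/4,32, 56,  64,75,  76 , 83,98]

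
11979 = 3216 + 8763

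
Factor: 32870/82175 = 2/5 = 2^1*5^( - 1) 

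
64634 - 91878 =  - 27244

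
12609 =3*4203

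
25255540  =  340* 74281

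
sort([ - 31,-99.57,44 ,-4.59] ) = [ - 99.57,  -  31, - 4.59 , 44]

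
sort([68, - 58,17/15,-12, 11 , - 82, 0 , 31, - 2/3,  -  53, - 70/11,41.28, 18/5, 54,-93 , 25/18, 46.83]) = [ - 93, - 82, - 58, - 53, - 12,-70/11, - 2/3, 0, 17/15, 25/18, 18/5, 11 , 31,41.28, 46.83,54,68]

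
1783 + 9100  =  10883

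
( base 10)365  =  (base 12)265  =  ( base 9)445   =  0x16d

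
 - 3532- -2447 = - 1085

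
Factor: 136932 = 2^2*3^1*11411^1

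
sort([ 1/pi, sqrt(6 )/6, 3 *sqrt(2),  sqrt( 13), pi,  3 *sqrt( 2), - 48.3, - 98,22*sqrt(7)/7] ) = [-98, - 48.3,1/pi,sqrt(6 ) /6, pi,sqrt(13 ),3* sqrt(2 ),3*sqrt(2),22*sqrt(7)/7]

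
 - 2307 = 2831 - 5138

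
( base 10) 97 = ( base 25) 3M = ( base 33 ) 2V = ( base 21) 4D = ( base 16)61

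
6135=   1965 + 4170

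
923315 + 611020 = 1534335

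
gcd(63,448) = 7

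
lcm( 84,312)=2184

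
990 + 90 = 1080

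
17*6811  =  115787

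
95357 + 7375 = 102732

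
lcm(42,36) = 252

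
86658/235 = 368+178/235 = 368.76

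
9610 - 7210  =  2400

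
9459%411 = 6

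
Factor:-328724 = -2^2*11^1 *31^1*241^1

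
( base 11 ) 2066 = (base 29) 378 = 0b101010101110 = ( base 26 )414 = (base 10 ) 2734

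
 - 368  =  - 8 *46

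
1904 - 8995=-7091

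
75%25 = 0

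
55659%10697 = 2174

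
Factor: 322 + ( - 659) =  - 337^1 = - 337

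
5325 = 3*1775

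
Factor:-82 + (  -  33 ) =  - 115=- 5^1*23^1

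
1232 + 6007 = 7239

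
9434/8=4717/4 = 1179.25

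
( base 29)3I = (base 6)253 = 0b1101001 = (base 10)105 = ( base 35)30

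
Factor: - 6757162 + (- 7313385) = -14070547^1= - 14070547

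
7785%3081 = 1623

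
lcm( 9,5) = 45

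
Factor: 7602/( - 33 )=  - 2534/11=-2^1 * 7^1*11^( - 1)*181^1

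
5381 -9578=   -  4197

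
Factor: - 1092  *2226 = - 2430792 =- 2^3*3^2*7^2*13^1*53^1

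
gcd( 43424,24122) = 2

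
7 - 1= 6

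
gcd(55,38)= 1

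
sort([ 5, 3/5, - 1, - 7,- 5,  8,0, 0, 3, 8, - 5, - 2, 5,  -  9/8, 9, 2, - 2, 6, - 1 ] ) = [ - 7, - 5, - 5, - 2, - 2 , - 9/8, - 1, - 1, 0, 0, 3/5, 2,  3,5,5, 6, 8, 8, 9]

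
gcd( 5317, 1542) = 1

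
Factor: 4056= 2^3*3^1*13^2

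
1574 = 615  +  959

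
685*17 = 11645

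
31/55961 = 31/55961 =0.00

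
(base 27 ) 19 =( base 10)36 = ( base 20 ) 1G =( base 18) 20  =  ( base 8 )44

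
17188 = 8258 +8930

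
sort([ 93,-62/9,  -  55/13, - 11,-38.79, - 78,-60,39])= [ - 78, - 60,-38.79, - 11, - 62/9, - 55/13,39,93] 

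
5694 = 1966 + 3728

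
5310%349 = 75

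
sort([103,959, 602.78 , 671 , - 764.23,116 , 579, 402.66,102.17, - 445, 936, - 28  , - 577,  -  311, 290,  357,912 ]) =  [ - 764.23,-577, - 445, - 311,-28,102.17,103,116, 290 , 357,402.66 , 579, 602.78,671,912, 936, 959 ]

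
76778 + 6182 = 82960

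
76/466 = 38/233 = 0.16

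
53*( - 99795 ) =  - 5289135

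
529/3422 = 529/3422 = 0.15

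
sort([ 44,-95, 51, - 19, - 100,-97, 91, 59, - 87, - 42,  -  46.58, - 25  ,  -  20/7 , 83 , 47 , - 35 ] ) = [ - 100 , - 97, - 95, - 87, - 46.58, - 42 , - 35, - 25, - 19, - 20/7, 44,  47,51  ,  59,83,91]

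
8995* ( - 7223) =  - 64970885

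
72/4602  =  12/767 = 0.02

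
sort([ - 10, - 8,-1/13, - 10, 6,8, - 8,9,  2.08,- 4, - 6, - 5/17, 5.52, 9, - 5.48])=[ - 10, - 10, - 8,  -  8 ,-6, - 5.48,- 4, - 5/17, - 1/13, 2.08, 5.52, 6,8, 9,9] 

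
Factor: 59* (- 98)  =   - 5782= -2^1*7^2*59^1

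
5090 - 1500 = 3590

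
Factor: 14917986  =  2^1*3^3*227^1 *1217^1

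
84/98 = 6/7= 0.86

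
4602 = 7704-3102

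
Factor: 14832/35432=18/43 =2^1 * 3^2*43^( - 1)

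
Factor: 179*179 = 179^2 = 32041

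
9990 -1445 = 8545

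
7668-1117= 6551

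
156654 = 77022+79632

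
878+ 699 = 1577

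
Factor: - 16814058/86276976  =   - 2802343/14379496 = - 2^( - 3 )*23^1*37^2*89^1 * 1797437^ ( - 1 )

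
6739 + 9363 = 16102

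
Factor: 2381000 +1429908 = 2^2*653^1*1459^1=3810908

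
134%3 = 2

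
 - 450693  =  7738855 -8189548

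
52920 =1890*28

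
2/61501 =2/61501 = 0.00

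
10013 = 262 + 9751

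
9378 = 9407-29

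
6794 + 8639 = 15433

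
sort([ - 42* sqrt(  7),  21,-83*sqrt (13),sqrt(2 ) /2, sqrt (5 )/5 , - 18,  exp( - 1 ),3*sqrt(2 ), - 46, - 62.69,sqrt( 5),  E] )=[ - 83*sqrt( 13 ), - 42*sqrt(7), - 62.69, - 46, - 18, exp( - 1 ),sqrt(5 ) /5, sqrt(2) /2, sqrt( 5),  E,  3*sqrt(2 ),21]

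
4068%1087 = 807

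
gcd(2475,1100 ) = 275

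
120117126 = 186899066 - 66781940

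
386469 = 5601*69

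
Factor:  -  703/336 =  - 2^( - 4) * 3^(-1)*  7^(- 1) *19^1* 37^1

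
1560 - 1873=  - 313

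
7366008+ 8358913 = 15724921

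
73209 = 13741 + 59468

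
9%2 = 1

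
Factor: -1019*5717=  - 1019^1*5717^1 =- 5825623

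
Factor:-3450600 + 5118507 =3^2*185323^1 = 1667907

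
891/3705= 297/1235 = 0.24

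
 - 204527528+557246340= 352718812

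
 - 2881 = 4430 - 7311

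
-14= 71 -85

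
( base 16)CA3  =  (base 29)3OG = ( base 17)B35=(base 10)3235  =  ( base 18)9hd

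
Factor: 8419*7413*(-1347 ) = -84066333309 =-3^2 * 7^1*353^1*449^1*8419^1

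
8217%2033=85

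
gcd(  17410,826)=2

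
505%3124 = 505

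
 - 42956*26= - 1116856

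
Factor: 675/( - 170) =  -2^( - 1) * 3^3*5^1 * 17^( - 1 ) = - 135/34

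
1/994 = 1/994 = 0.00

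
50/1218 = 25/609=0.04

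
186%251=186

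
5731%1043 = 516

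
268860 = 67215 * 4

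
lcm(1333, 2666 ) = 2666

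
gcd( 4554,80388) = 198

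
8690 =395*22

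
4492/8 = 1123/2=561.50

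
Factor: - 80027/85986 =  - 2^( - 1)*3^( - 2)*17^( - 1)*79^1 * 281^(  -  1)*1013^1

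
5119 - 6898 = -1779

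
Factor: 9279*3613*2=2^1*3^2*1031^1*3613^1 = 67050054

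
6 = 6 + 0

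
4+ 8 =12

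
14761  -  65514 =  - 50753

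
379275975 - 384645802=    - 5369827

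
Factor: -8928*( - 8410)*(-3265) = -245150827200  =  - 2^6*3^2*5^2*29^2 * 31^1*653^1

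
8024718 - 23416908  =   - 15392190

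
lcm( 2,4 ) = 4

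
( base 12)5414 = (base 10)9232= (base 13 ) 4282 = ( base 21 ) KJD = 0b10010000010000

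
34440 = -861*( - 40) 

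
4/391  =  4/391 = 0.01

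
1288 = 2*644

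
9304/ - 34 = - 274 + 6/17  =  - 273.65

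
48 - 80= - 32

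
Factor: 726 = 2^1*3^1*11^2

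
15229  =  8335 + 6894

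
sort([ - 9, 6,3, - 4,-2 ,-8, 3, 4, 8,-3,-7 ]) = [ - 9, - 8, - 7, - 4, - 3,-2, 3, 3, 4, 6,8]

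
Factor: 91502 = 2^1*45751^1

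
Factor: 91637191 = 17^1 * 281^1*19183^1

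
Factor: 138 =2^1 * 3^1  *  23^1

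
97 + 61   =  158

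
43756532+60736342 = 104492874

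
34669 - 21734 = 12935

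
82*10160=833120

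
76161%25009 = 1134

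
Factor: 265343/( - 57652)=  -2^(-2) * 7^( - 1)  *  13^1 * 29^( - 1)*71^(  -  1 )*20411^1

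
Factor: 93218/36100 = 2^(-1 )*5^( - 2)*19^( - 2)*127^1*367^1 = 46609/18050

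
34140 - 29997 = 4143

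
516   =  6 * 86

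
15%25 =15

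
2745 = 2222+523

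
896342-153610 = 742732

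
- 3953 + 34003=30050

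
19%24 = 19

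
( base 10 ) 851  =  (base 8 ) 1523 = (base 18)2b5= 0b1101010011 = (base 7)2324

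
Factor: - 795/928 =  - 2^( - 5)*3^1* 5^1* 29^( - 1)*53^1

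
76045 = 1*76045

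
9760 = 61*160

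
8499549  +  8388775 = 16888324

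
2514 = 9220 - 6706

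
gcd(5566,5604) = 2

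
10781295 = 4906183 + 5875112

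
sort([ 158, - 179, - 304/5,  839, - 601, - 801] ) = [ - 801 , - 601, - 179 , - 304/5,158,839]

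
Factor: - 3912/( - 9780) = 2^1*5^ ( - 1) = 2/5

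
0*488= 0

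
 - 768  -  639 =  - 1407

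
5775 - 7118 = - 1343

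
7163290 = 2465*2906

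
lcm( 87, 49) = 4263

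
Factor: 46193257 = 11^1*4199387^1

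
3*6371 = 19113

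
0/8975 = 0 = 0.00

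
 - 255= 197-452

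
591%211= 169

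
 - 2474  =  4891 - 7365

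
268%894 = 268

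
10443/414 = 25+31/138 = 25.22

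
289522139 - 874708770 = -585186631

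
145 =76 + 69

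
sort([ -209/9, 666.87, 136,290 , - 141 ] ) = [ - 141,-209/9, 136, 290, 666.87 ] 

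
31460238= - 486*( - 64733 )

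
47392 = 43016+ 4376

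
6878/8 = 3439/4 = 859.75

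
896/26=34 + 6/13 = 34.46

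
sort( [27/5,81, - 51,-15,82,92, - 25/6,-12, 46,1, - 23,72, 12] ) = [ - 51,-23,-15, - 12, - 25/6,1,27/5,12,46,72 , 81, 82,92] 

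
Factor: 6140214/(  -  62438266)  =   - 3070107/31219133 = - 3^2*11^(  -  1)*341123^1 * 2838103^(-1 )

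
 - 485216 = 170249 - 655465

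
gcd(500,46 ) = 2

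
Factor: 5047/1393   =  7^1*103^1*199^( - 1) = 721/199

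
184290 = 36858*5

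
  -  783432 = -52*15066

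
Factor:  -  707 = - 7^1 * 101^1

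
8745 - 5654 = 3091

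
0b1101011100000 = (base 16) 1ae0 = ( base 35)5lk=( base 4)1223200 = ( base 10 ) 6880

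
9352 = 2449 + 6903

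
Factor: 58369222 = 2^1 * 751^1 * 38861^1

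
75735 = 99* 765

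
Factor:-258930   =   - 2^1*3^3*5^1 * 7^1*137^1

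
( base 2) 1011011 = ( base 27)3A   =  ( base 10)91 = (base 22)43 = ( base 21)47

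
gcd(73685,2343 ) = 1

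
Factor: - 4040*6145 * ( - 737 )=2^3*5^2*11^1*67^1*101^1*1229^1 = 18296614600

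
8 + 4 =12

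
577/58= 577/58 =9.95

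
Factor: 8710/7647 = 2^1*3^( - 1 )*5^1*13^1*67^1*2549^ ( -1 )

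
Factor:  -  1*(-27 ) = 3^3 = 27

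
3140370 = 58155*54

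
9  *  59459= 535131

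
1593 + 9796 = 11389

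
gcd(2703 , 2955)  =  3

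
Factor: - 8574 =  - 2^1*3^1*1429^1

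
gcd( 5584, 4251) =1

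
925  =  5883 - 4958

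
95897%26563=16208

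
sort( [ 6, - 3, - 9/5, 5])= [ - 3, - 9/5, 5,  6]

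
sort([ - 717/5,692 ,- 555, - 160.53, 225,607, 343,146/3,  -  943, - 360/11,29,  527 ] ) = [  -  943, - 555, - 160.53, - 717/5, - 360/11,29,146/3,225,  343,527,607,692]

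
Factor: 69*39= 2691 = 3^2*13^1*23^1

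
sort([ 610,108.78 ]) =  [ 108.78,610 ]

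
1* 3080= 3080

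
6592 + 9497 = 16089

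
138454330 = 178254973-39800643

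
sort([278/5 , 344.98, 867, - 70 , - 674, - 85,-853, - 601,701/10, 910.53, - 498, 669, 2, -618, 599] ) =[ - 853, - 674, - 618, - 601, - 498,-85, -70, 2 , 278/5, 701/10 , 344.98 , 599, 669, 867,910.53 ]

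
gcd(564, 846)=282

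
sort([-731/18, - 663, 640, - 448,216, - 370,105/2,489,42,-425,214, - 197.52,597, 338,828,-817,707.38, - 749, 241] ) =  [ - 817,  -  749, -663, - 448, - 425, - 370 , - 197.52, - 731/18,42, 105/2, 214, 216,241,338,489,597 , 640, 707.38,828]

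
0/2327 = 0 = 0.00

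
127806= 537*238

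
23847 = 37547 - 13700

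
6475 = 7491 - 1016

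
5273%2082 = 1109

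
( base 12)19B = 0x107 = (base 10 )263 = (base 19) DG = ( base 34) 7P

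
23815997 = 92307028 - 68491031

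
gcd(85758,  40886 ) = 2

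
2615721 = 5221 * 501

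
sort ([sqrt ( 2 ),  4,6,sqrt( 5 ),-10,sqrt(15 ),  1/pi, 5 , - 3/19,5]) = [- 10, - 3/19,1/pi,sqrt(2),sqrt(5),sqrt( 15) , 4, 5,  5,6 ] 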